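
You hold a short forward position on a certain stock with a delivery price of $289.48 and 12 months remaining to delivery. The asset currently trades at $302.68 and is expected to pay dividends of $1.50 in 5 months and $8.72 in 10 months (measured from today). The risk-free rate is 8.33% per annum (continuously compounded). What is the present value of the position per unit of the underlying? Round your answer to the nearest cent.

PV(remaining dividends) I = 1.50·e^(−0.0833·5/12) + 8.72·e^(−0.0833·10/12) = 9.5840
Current forward F = (S − I)·e^(rT) = (302.68 − 9.5840)·e^(0.0833·12/12) = 293.0960 × 1.086868 = 318.5567
Value (long) = (F − K)·e^(−rT) = (318.5567 − 289.48) × 0.920075 = 26.7527
Short position value = −(long value) = -$26.75

-$26.75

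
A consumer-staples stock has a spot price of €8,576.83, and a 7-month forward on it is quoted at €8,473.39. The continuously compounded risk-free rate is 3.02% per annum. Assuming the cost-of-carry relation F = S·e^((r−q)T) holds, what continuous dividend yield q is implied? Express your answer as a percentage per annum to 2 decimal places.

From F = S·e^((r−q)T): (r − q) = ln(F/S)/T
ln(8473.39/8576.83) = ln(0.987940) = -0.012133
(r − q) = -0.012133 / (7/12) = -0.020799
q = r − ln(F/S)/T = 0.0302 + 0.020799 = 0.050999
q = 5.10%

5.10%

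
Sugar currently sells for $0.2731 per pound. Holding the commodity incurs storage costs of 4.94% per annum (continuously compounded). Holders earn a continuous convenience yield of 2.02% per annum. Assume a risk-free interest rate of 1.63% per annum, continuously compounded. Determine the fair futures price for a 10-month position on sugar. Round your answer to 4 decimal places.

$0.2837 per pound

Net carry = r + u − y = 0.0163 + 0.0494 − 0.0202 = 0.0455
F = S·e^((r+u−y)T) = 0.2731 · e^(0.0455 × 10/12) = 0.2731 · e^0.037917
= 0.2731 × 1.038645 = $0.2837 per pound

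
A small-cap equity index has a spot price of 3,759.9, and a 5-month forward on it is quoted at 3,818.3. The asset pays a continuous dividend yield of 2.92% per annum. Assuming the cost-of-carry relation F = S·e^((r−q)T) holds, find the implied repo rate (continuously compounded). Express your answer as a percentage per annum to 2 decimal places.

6.62%

From F = S·e^((r−q)T): (r − q) = ln(F/S)/T
ln(3818.3/3759.9) = ln(1.015532) = 0.015413
(r − q) = 0.015413 / (5/12) = 0.036991
r = ln(F/S)/T + q = 0.036991 + 0.0292 = 0.066191
r = 6.62%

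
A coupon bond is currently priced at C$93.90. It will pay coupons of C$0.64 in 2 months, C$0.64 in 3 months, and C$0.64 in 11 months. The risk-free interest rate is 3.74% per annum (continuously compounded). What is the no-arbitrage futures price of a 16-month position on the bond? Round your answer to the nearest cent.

C$96.72

PV(coupons) I = 0.64·e^(−0.0374·2/12) + 0.64·e^(−0.0374·3/12) + 0.64·e^(−0.0374·11/12)
I = 0.6360 + 0.6340 + 0.6184 = 1.8884
F = (S − I)·e^(rT) = (93.90 − 1.8884) · e^(0.0374·16/12)
= 92.0116 · e^0.049867 = 92.0116 × 1.051131 = C$96.72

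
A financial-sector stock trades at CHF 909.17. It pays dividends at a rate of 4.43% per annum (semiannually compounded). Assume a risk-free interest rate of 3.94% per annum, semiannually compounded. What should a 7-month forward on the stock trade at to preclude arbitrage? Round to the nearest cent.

F = S · (1+r/2)^(2T) / (1+q/2)^(2T)
= 909.17 × 1.023021 / 1.025889 = 909.17 × 0.997204
F = CHF 906.63

CHF 906.63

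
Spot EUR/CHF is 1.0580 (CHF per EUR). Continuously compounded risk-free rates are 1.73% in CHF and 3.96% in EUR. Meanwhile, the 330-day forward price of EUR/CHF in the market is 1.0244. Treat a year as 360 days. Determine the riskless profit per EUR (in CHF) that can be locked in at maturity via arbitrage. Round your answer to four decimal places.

0.0122 per EUR (in CHF)

Fair forward: F* = S·e^(carry·T), with carry = (r_CHF − r_EUR) = 0.0173 − 0.0396 = -0.0223
F* = 1.0580 · e^(-0.0223 × 330/360) = 1.0580 · e^-0.020442 = 1.0580 × 0.979766 = 1.0366
Market 1.0244 < fair 1.0366: forward underpriced → reverse cash-and-carry (short spot, go long the forward).
At maturity, profit = |F_mkt − F*| = |1.0244 − 1.0366| = 0.0122 per EUR (in CHF)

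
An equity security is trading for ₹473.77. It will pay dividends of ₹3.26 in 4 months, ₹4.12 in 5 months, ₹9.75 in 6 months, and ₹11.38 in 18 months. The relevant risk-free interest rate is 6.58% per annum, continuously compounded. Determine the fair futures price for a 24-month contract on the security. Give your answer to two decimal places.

PV(dividends) I = 3.26·e^(−0.0658·4/12) + 4.12·e^(−0.0658·5/12) + 9.75·e^(−0.0658·6/12) + 11.38·e^(−0.0658·18/12)
I = 3.1893 + 4.0086 + 9.4344 + 10.3104 = 26.9427
F = (S − I)·e^(rT) = (473.77 − 26.9427) · e^(0.0658·24/12)
= 446.8273 · e^0.131600 = 446.8273 × 1.140652 = ₹509.67

₹509.67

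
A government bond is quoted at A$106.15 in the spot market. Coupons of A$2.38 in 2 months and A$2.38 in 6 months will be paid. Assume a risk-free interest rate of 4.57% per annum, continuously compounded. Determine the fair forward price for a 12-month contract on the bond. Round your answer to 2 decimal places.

PV(coupons) I = 2.38·e^(−0.0457·2/12) + 2.38·e^(−0.0457·6/12)
I = 2.3619 + 2.3262 = 4.6881
F = (S − I)·e^(rT) = (106.15 − 4.6881) · e^(0.0457·12/12)
= 101.4619 · e^0.045700 = 101.4619 × 1.046760 = A$106.21

A$106.21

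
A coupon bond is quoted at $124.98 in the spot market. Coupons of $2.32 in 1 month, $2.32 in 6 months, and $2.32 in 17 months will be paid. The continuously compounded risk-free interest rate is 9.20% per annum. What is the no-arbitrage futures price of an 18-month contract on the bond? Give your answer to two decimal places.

PV(coupons) I = 2.32·e^(−0.0920·1/12) + 2.32·e^(−0.0920·6/12) + 2.32·e^(−0.0920·17/12)
I = 2.3023 + 2.2157 + 2.0365 = 6.5545
F = (S − I)·e^(rT) = (124.98 − 6.5545) · e^(0.0920·18/12)
= 118.4255 · e^0.138000 = 118.4255 × 1.147976 = $135.95

$135.95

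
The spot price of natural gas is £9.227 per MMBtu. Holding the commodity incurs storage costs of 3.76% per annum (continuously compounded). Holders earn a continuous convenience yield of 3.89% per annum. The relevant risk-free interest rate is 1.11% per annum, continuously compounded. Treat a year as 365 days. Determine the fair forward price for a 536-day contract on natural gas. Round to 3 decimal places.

Net carry = r + u − y = 0.0111 + 0.0376 − 0.0389 = 0.0098
F = S·e^((r+u−y)T) = 9.227 · e^(0.0098 × 536/365) = 9.227 · e^0.014391
= 9.227 × 1.014495 = £9.361 per MMBtu

£9.361 per MMBtu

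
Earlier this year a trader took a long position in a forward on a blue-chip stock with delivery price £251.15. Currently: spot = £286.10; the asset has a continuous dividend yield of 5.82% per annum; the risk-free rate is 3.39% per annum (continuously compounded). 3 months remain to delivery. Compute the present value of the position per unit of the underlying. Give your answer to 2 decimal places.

£32.94

Current fair forward for the remaining 3 months: F = S·e^((r − q)·T), (r − q) = 0.0339 − 0.0582 = -0.0243
F = 286.10 · e^(-0.0243 × 3/12) = 286.10 × 0.993943 = 284.3671
Value of long forward = (F − K)·e^(−rT) = (284.3671 − 251.15) · e^(−0.0339·3/12)
= 33.2171 × 0.991561 = 32.94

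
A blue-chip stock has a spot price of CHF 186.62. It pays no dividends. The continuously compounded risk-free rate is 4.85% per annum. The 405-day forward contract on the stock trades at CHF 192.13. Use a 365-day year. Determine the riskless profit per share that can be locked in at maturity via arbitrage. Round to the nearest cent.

CHF 4.81 per share

Fair forward: F* = S·e^(carry·T), with carry = r = 0.0485
F* = 186.62 · e^(0.0485 × 405/365) = 186.62 · e^0.053815 = 186.62 × 1.055289 = CHF 196.9380
Market CHF 192.13 < fair CHF 196.9380: forward underpriced → reverse cash-and-carry (short spot, go long the forward).
At maturity, profit = |F_mkt − F*| = |192.13 − 196.9380| = CHF 4.81 per share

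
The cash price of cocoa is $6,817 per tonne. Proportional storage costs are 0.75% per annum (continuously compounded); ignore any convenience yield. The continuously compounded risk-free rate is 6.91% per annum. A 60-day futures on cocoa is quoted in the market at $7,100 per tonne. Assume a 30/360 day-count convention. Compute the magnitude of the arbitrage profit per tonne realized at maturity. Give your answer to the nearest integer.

Fair futures: F* = S·e^(carry·T), with carry = (r + u) = 0.0691 + 0.0075 = 0.0766
F* = 6817 · e^(0.0766 × 60/360) = 6817 · e^0.012767 = 6817 × 1.012849 = $6904.5916
Market $7100 > fair $6904.5916: forward overpriced → cash-and-carry (buy spot, short the forward).
At maturity, profit = |F_mkt − F*| = |7100 − 6904.5916| = $195 per tonne

$195 per tonne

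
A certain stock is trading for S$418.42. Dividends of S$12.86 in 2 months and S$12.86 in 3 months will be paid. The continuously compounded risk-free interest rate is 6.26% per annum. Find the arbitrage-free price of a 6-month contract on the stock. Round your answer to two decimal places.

S$405.53

PV(dividends) I = 12.86·e^(−0.0626·2/12) + 12.86·e^(−0.0626·3/12)
I = 12.7265 + 12.6603 = 25.3868
F = (S − I)·e^(rT) = (418.42 − 25.3868) · e^(0.0626·6/12)
= 393.0332 · e^0.031300 = 393.0332 × 1.031795 = S$405.53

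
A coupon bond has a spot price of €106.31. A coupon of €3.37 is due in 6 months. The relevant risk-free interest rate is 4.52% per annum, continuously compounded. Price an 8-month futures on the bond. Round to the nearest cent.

€106.17

PV(coupons) I = 3.37·e^(−0.0452·6/12)
I = 3.2947
F = (S − I)·e^(rT) = (106.31 − 3.2947) · e^(0.0452·8/12)
= 103.0153 · e^0.030133 = 103.0153 × 1.030592 = €106.17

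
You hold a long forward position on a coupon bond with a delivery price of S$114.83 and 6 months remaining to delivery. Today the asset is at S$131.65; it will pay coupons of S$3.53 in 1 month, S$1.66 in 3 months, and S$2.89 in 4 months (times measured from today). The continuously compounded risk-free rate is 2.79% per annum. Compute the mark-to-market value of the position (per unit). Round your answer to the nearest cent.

PV(remaining coupons) I = 3.53·e^(−0.0279·1/12) + 1.66·e^(−0.0279·3/12) + 2.89·e^(−0.0279·4/12) = 8.0335
Current forward F = (S − I)·e^(rT) = (131.65 − 8.0335)·e^(0.0279·6/12) = 123.6165 × 1.014048 = 125.3531
Value (long) = (F − K)·e^(−rT) = (125.3531 − 114.83) × 0.986147 = 10.3773
Value = S$10.38

S$10.38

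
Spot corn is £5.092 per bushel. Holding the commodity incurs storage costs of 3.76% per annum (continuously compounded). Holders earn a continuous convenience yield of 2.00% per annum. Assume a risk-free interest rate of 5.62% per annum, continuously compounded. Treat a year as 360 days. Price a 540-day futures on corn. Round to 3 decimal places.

£5.688 per bushel

Net carry = r + u − y = 0.0562 + 0.0376 − 0.0200 = 0.0738
F = S·e^((r+u−y)T) = 5.092 · e^(0.0738 × 540/360) = 5.092 · e^0.110700
= 5.092 × 1.117060 = £5.688 per bushel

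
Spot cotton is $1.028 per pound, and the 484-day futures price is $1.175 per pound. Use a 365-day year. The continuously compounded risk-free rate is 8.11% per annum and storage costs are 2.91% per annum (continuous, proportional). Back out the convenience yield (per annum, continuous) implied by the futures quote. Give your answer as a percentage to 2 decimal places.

F = S·e^((r+u−y)T) ⇒ (r+u−y) = ln(F/S)/T
ln(1.175/1.028) = 0.133653; /T ⇒ 0.100792
y = r + u − ln(F/S)/T = 0.0811 + 0.0291 − 0.100792 = 0.009408
y = 0.94%

0.94%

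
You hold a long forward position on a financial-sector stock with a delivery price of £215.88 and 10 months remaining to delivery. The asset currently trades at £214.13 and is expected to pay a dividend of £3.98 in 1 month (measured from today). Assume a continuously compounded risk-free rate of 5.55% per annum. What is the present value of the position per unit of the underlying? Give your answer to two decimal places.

PV(remaining dividends) I = 3.98·e^(−0.0555·1/12) = 3.9616
Current forward F = (S − I)·e^(rT) = (214.13 − 3.9616)·e^(0.0555·10/12) = 210.1684 × 1.047336 = 220.1169
Value (long) = (F − K)·e^(−rT) = (220.1169 − 215.88) × 0.954803 = 4.0454
Value = £4.05

£4.05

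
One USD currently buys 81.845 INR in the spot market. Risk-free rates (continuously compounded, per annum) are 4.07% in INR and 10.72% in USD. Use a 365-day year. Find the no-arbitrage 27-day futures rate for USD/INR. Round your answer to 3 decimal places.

F = S·e^((r_INR − r_USD)T) = 81.845 · e^((0.0407 − 0.1072) × 27/365)
= 81.845 · e^-0.004919 = 81.845 × 0.995093
F = 81.443 INR per USD

81.443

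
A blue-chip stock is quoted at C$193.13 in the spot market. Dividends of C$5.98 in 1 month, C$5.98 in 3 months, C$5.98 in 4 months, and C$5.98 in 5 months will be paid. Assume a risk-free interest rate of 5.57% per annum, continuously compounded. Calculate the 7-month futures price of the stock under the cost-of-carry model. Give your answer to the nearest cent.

C$175.17

PV(dividends) I = 5.98·e^(−0.0557·1/12) + 5.98·e^(−0.0557·3/12) + 5.98·e^(−0.0557·4/12) + 5.98·e^(−0.0557·5/12)
I = 5.9523 + 5.8973 + 5.8700 + 5.8428 = 23.5624
F = (S − I)·e^(rT) = (193.13 − 23.5624) · e^(0.0557·7/12)
= 169.5676 · e^0.032492 = 169.5676 × 1.033026 = C$175.17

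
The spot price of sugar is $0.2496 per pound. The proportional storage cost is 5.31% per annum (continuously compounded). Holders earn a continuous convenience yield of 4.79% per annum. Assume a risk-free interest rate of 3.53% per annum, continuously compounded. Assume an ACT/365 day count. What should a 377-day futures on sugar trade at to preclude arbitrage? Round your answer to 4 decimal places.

Net carry = r + u − y = 0.0353 + 0.0531 − 0.0479 = 0.0405
F = S·e^((r+u−y)T) = 0.2496 · e^(0.0405 × 377/365) = 0.2496 · e^0.041832
= 0.2496 × 1.042719 = $0.2603 per pound

$0.2603 per pound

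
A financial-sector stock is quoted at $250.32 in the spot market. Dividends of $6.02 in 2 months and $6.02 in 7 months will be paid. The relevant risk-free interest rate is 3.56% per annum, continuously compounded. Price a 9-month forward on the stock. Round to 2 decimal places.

PV(dividends) I = 6.02·e^(−0.0356·2/12) + 6.02·e^(−0.0356·7/12)
I = 5.9844 + 5.8963 = 11.8807
F = (S − I)·e^(rT) = (250.32 − 11.8807) · e^(0.0356·9/12)
= 238.4393 · e^0.026700 = 238.4393 × 1.027060 = $244.89

$244.89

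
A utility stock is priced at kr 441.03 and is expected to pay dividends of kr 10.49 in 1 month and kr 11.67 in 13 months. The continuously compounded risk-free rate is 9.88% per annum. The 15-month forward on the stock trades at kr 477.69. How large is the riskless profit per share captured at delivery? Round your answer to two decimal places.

PV(dividends) I = 10.49·e^(−0.0988·1/12) + 11.67·e^(−0.0988·13/12) = 20.8894
Fair forward F* = (S − I)·e^(rT) = (441.03 − 20.8894)·e^0.123500 = 420.1406 × 1.131450 = 475.3681
Market kr 477.69 > fair 475.3681: forward overpriced → cash-and-carry (borrow at r, buy the stock and collect the dividends, short the forward).
Profit at T = |F_mkt − F*| = |477.69 − 475.3681| = kr 2.32 per share

kr 2.32 per share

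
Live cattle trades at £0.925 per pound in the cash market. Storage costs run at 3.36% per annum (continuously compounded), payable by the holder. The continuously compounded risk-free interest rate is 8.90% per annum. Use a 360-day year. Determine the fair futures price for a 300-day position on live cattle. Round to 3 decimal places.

£1.025 per pound

Net carry = r + u − y = 0.0890 + 0.0336 − 0.0000 = 0.1226
F = S·e^((r+u−y)T) = 0.925 · e^(0.1226 × 300/360) = 0.925 · e^0.102167
= 0.925 × 1.107568 = £1.025 per pound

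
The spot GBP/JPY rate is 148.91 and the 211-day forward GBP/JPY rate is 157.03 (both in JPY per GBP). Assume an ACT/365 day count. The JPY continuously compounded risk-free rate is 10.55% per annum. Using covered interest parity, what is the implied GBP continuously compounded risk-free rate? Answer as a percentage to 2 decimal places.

F = S·e^((r_JPY − r_GBP)T) ⇒ r_GBP = r_JPY − ln(F/S)/T
ln(157.03/148.91) = 0.053095; /(211/365) = 0.091847
r_GBP = 0.1055 − 0.091847 = 0.013653
r_GBP = 1.37%

1.37%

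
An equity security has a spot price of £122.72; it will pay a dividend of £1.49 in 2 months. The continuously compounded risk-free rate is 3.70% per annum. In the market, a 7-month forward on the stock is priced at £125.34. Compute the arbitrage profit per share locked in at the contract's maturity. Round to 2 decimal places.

£1.46 per share

PV(dividends) I = 1.49·e^(−0.0370·2/12) = 1.4808
Fair forward F* = (S − I)·e^(rT) = (122.72 − 1.4808)·e^0.021583 = 121.2392 × 1.021818 = 123.8844
Market £125.34 > fair 123.8844: forward overpriced → cash-and-carry (borrow at r, buy the stock and collect the dividends, short the forward).
Profit at T = |F_mkt − F*| = |125.34 − 123.8844| = £1.46 per share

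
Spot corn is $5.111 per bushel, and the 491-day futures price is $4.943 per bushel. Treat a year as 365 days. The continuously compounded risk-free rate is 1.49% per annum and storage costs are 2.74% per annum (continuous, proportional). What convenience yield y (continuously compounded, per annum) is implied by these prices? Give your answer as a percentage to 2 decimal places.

F = S·e^((r+u−y)T) ⇒ (r+u−y) = ln(F/S)/T
ln(4.943/5.111) = -0.033423; /T ⇒ -0.024846
y = r + u − ln(F/S)/T = 0.0149 + 0.0274 + 0.024846 = 0.067146
y = 6.71%

6.71%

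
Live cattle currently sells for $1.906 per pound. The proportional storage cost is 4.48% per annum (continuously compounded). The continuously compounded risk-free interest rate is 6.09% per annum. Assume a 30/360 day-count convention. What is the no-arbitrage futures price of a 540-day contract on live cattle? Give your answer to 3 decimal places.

$2.233 per pound

Net carry = r + u − y = 0.0609 + 0.0448 − 0.0000 = 0.1057
F = S·e^((r+u−y)T) = 1.906 · e^(0.1057 × 540/360) = 1.906 · e^0.158550
= 1.906 × 1.171811 = $2.233 per pound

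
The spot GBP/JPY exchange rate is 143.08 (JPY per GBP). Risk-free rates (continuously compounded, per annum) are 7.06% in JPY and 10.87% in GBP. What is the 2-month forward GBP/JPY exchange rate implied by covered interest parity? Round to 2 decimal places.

F = S·e^((r_JPY − r_GBP)T) = 143.08 · e^((0.0706 − 0.1087) × 2/12)
= 143.08 · e^-0.006350 = 143.08 × 0.993670
F = 142.17 JPY per GBP

142.17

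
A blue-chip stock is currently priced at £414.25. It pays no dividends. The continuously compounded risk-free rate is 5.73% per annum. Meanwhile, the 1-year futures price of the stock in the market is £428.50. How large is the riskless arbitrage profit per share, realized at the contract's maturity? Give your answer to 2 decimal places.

Fair futures: F* = S·e^(carry·T), with carry = r = 0.0573
F* = 414.25 · e^(0.0573 × 1) = 414.25 · e^0.057300 = 414.25 × 1.058973 = £438.6796
Market £428.50 < fair £438.6796: forward underpriced → reverse cash-and-carry (short spot, go long the forward).
At maturity, profit = |F_mkt − F*| = |428.50 − 438.6796| = £10.18 per share

£10.18 per share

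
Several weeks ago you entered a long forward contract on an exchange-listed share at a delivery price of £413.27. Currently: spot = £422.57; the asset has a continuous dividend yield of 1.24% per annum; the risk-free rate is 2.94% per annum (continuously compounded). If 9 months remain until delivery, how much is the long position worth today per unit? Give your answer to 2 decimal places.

£14.40

Current fair forward for the remaining 9 months: F = S·e^((r − q)·T), (r − q) = 0.0294 − 0.0124 = 0.0170
F = 422.57 · e^(0.0170 × 9/12) = 422.57 × 1.012832 = 427.9924
Value of long forward = (F − K)·e^(−rT) = (427.9924 − 413.27) · e^(−0.0294·9/12)
= 14.7224 × 0.978191 = 14.40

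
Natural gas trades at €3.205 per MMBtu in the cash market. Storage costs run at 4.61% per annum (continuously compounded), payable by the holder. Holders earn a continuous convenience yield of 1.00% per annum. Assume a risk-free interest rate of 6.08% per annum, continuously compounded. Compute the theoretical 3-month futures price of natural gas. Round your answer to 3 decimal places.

Net carry = r + u − y = 0.0608 + 0.0461 − 0.0100 = 0.0969
F = S·e^((r+u−y)T) = 3.205 · e^(0.0969 × 3/12) = 3.205 · e^0.024225
= 3.205 × 1.024521 = €3.284 per MMBtu

€3.284 per MMBtu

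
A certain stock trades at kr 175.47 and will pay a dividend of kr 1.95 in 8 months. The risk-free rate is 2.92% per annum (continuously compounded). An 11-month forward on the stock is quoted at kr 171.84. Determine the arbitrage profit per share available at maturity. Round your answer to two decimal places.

PV(dividends) I = 1.95·e^(−0.0292·8/12) = 1.9124
Fair forward F* = (S − I)·e^(rT) = (175.47 − 1.9124)·e^0.026767 = 173.5576 × 1.027128 = 178.2659
Market kr 171.84 < fair 178.2659: forward underpriced → reverse cash-and-carry (short the stock, invest proceeds at r, pay the dividends, go long the forward).
Profit at T = |F_mkt − F*| = |171.84 − 178.2659| = kr 6.43 per share

kr 6.43 per share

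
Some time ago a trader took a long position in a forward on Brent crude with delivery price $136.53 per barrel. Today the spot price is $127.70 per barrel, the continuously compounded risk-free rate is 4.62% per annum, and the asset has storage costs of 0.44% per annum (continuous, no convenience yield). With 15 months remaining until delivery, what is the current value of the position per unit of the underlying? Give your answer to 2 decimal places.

-$0.46 per barrel

Current fair forward for the remaining 15 months: F = S·e^((r + u)·T), (r + u) = 0.0462 + 0.0044 = 0.0506
F = 127.70 · e^(0.0506 × 15/12) = 127.70 × 1.065293 = 136.0379
Value of long forward = (F − K)·e^(−rT) = (136.0379 − 136.53) · e^(−0.0462·15/12)
= -0.4921 × 0.943886 = -0.46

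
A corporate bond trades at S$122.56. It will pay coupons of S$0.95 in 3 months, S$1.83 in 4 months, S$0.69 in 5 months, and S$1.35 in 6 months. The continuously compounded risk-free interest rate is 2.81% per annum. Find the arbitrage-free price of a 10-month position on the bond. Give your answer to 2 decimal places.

PV(coupons) I = 0.95·e^(−0.0281·3/12) + 1.83·e^(−0.0281·4/12) + 0.69·e^(−0.0281·5/12) + 1.35·e^(−0.0281·6/12)
I = 0.9433 + 1.8129 + 0.6820 + 1.3312 = 4.7694
F = (S − I)·e^(rT) = (122.56 − 4.7694) · e^(0.0281·10/12)
= 117.7906 · e^0.023417 = 117.7906 × 1.023693 = S$120.58

S$120.58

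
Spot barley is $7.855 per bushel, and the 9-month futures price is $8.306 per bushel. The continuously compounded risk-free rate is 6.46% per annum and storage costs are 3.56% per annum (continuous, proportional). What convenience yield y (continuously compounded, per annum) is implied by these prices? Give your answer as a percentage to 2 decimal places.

2.58%

F = S·e^((r+u−y)T) ⇒ (r+u−y) = ln(F/S)/T
ln(8.306/7.855) = 0.055828; /T ⇒ 0.074437
y = r + u − ln(F/S)/T = 0.0646 + 0.0356 − 0.074437 = 0.025763
y = 2.58%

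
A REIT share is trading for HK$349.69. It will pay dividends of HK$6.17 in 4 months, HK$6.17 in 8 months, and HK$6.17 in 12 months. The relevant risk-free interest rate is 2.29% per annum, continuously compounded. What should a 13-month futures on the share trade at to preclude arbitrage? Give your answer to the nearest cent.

PV(dividends) I = 6.17·e^(−0.0229·4/12) + 6.17·e^(−0.0229·8/12) + 6.17·e^(−0.0229·12/12)
I = 6.1231 + 6.0765 + 6.0303 = 18.2299
F = (S − I)·e^(rT) = (349.69 − 18.2299) · e^(0.0229·13/12)
= 331.4601 · e^0.024808 = 331.4601 × 1.025118 = HK$339.79

HK$339.79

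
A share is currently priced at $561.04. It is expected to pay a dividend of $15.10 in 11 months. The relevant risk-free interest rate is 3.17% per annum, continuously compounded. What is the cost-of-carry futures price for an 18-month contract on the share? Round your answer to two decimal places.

PV(dividends) I = 15.10·e^(−0.0317·11/12)
I = 14.6675
F = (S − I)·e^(rT) = (561.04 − 14.6675) · e^(0.0317·18/12)
= 546.3725 · e^0.047550 = 546.3725 × 1.048699 = $572.98

$572.98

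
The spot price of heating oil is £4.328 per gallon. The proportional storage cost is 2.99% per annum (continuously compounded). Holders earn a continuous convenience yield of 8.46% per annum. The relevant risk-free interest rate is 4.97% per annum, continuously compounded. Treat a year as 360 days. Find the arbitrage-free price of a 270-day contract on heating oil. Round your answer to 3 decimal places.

£4.312 per gallon

Net carry = r + u − y = 0.0497 + 0.0299 − 0.0846 = -0.0050
F = S·e^((r+u−y)T) = 4.328 · e^(-0.0050 × 270/360) = 4.328 · e^-0.003750
= 4.328 × 0.996257 = £4.312 per gallon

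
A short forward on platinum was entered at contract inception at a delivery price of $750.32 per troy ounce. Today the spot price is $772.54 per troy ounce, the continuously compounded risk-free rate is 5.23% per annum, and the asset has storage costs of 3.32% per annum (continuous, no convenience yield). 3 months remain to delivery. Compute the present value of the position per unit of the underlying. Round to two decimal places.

Current fair forward for the remaining 3 months: F = S·e^((r + u)·T), (r + u) = 0.0523 + 0.0332 = 0.0855
F = 772.54 · e^(0.0855 × 3/12) = 772.54 × 1.021605 = 789.2307
Value of long forward = (F − K)·e^(−rT) = (789.2307 − 750.32) · e^(−0.0523·3/12)
= 38.9107 × 0.987010 = 38.41
Short position value = −(long value) = -$38.41

-$38.41 per troy ounce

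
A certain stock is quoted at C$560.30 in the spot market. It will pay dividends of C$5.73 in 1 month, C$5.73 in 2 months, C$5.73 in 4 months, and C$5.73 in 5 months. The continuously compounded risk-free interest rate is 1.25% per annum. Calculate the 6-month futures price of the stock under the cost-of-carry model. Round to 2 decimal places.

C$540.82

PV(dividends) I = 5.73·e^(−0.0125·1/12) + 5.73·e^(−0.0125·2/12) + 5.73·e^(−0.0125·4/12) + 5.73·e^(−0.0125·5/12)
I = 5.7240 + 5.7181 + 5.7062 + 5.7002 = 22.8485
F = (S − I)·e^(rT) = (560.30 − 22.8485) · e^(0.0125·6/12)
= 537.4515 · e^0.006250 = 537.4515 × 1.006270 = C$540.82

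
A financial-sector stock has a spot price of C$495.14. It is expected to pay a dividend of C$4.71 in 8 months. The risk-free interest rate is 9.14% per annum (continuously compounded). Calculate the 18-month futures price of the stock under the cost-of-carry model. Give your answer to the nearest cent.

C$562.81

PV(dividends) I = 4.71·e^(−0.0914·8/12)
I = 4.4316
F = (S − I)·e^(rT) = (495.14 − 4.4316) · e^(0.0914·18/12)
= 490.7084 · e^0.137100 = 490.7084 × 1.146943 = C$562.81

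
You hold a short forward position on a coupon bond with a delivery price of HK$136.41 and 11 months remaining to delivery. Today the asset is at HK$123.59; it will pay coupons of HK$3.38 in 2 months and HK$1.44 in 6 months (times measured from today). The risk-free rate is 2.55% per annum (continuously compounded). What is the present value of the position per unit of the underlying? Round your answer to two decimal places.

PV(remaining coupons) I = 3.38·e^(−0.0255·2/12) + 1.44·e^(−0.0255·6/12) = 4.7874
Current forward F = (S − I)·e^(rT) = (123.59 − 4.7874)·e^(0.0255·11/12) = 118.8026 × 1.023650 = 121.6123
Value (long) = (F − K)·e^(−rT) = (121.6123 − 136.41) × 0.976896 = -14.4558
Short position value = −(long value) = HK$14.46

HK$14.46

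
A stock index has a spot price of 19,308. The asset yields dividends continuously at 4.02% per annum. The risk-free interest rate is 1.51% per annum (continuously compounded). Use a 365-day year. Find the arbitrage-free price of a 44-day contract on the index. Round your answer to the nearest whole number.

19,250

F = S·e^((r − q)T) = 19308 · e^((0.0151 − 0.0402) × 44/365)
= 19308 · e^-0.003026 = 19308 × 0.996979
F = 19,250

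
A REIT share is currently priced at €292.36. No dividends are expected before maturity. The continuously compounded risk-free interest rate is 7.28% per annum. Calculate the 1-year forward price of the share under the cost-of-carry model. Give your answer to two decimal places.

F = S·e^(rT) = 292.36 · e^(0.0728 × 1)
= 292.36 · e^0.072800 = 292.36 × 1.075515
F = €314.44

€314.44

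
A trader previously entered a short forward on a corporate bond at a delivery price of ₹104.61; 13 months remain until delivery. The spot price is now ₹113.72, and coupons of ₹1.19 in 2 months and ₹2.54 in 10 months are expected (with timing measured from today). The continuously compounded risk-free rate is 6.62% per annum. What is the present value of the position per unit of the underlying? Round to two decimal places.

-₹12.77

PV(remaining coupons) I = 1.19·e^(−0.0662·2/12) + 2.54·e^(−0.0662·10/12) = 3.5806
Current forward F = (S − I)·e^(rT) = (113.72 − 3.5806)·e^(0.0662·13/12) = 110.1394 × 1.074351 = 118.3284
Value (long) = (F − K)·e^(−rT) = (118.3284 − 104.61) × 0.930795 = 12.7690
Short position value = −(long value) = -₹12.77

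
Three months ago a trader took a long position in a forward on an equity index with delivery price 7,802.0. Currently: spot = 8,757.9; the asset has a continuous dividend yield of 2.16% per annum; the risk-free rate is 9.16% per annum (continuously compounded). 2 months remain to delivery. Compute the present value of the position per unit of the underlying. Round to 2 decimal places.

Current fair forward for the remaining 2 months: F = S·e^((r − q)·T), (r − q) = 0.0916 − 0.0216 = 0.0700
F = 8757.9 · e^(0.0700 × 2/12) = 8757.9 × 1.01173499 = 8860.6739
Value of long forward = (F − K)·e^(−rT) = (8860.6739 − 7802.0) · e^(−0.0916·2/12)
= 1058.6739 × 0.98484928 = 1042.63

1042.63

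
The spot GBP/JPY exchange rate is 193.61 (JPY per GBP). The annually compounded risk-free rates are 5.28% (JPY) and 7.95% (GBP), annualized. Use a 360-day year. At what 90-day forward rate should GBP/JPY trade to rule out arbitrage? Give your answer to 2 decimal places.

192.40

By covered interest parity, F = S · (1+r_JPY)^T / (1+r_GBP)^T
= 193.61 × 1.012946 / 1.019309 = 193.61 × 0.993758
F = 192.40 JPY per GBP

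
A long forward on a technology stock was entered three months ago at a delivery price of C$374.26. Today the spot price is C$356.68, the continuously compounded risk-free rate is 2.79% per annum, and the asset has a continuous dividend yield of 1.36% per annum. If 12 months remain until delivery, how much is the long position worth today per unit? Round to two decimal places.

-C$12.10

Current fair forward for the remaining 12 months: F = S·e^((r − q)·T), (r − q) = 0.0279 − 0.0136 = 0.0143
F = 356.68 · e^(0.0143 × 12/12) = 356.68 × 1.014403 = 361.8173
Value of long forward = (F − K)·e^(−rT) = (361.8173 − 374.26) · e^(−0.0279·12/12)
= -12.4427 × 0.972486 = -12.10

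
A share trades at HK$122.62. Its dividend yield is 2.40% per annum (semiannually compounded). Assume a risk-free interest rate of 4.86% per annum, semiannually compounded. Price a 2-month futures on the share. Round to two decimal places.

HK$123.11

F = S · (1+r/2)^(2T) / (1+q/2)^(2T)
= 122.62 × 1.008035 / 1.003984 = 122.62 × 1.004035
F = HK$123.11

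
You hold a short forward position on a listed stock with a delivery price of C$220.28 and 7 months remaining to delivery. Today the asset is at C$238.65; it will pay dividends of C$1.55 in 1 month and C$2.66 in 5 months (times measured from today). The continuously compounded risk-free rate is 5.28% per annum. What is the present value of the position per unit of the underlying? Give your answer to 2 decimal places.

PV(remaining dividends) I = 1.55·e^(−0.0528·1/12) + 2.66·e^(−0.0528·5/12) = 4.1453
Current forward F = (S − I)·e^(rT) = (238.65 − 4.1453)·e^(0.0528·7/12) = 234.5047 × 1.031279 = 241.8398
Value (long) = (F − K)·e^(−rT) = (241.8398 − 220.28) × 0.969669 = 20.9059
Short position value = −(long value) = -C$20.91

-C$20.91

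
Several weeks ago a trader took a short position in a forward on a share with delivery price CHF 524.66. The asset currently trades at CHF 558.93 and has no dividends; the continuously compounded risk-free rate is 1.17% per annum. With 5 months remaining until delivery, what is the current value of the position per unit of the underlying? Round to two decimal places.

-CHF 36.82

Current fair forward for the remaining 5 months: F = S·e^(r·T), r = 0.0117
F = 558.93 · e^(0.0117 × 5/12) = 558.93 × 1.004887 = 561.6615
Value of long forward = (F − K)·e^(−rT) = (561.6615 − 524.66) · e^(−0.0117·5/12)
= 37.0015 × 0.995137 = 36.82
Short position value = −(long value) = -CHF 36.82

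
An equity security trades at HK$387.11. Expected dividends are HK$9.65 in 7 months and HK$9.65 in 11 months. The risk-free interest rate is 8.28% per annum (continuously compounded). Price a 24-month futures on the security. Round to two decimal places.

PV(dividends) I = 9.65·e^(−0.0828·7/12) + 9.65·e^(−0.0828·11/12)
I = 9.1950 + 8.9447 = 18.1397
F = (S − I)·e^(rT) = (387.11 − 18.1397) · e^(0.0828·24/12)
= 368.9703 · e^0.165600 = 368.9703 × 1.180101 = HK$435.42

HK$435.42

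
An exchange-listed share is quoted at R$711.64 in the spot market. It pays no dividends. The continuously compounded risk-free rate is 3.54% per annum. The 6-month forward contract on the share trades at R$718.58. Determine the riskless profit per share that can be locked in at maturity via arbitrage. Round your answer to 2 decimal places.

Fair forward: F* = S·e^(carry·T), with carry = r = 0.0354
F* = 711.64 · e^(0.0354 × 6/12) = 711.64 · e^0.017700 = 711.64 × 1.017858 = R$724.3485
Market R$718.58 < fair R$724.3485: forward underpriced → reverse cash-and-carry (short spot, go long the forward).
At maturity, profit = |F_mkt − F*| = |718.58 − 724.3485| = R$5.77 per share

R$5.77 per share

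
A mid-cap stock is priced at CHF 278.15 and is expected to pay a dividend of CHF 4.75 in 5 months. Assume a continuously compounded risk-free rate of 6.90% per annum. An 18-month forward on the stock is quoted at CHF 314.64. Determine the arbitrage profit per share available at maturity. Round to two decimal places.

PV(dividends) I = 4.75·e^(−0.0690·5/12) = 4.6154
Fair forward F* = (S − I)·e^(rT) = (278.15 − 4.6154)·e^0.103500 = 273.5346 × 1.109046 = 303.3625
Market CHF 314.64 > fair 303.3625: forward overpriced → cash-and-carry (borrow at r, buy the stock and collect the dividends, short the forward).
Profit at T = |F_mkt − F*| = |314.64 − 303.3625| = CHF 11.28 per share

CHF 11.28 per share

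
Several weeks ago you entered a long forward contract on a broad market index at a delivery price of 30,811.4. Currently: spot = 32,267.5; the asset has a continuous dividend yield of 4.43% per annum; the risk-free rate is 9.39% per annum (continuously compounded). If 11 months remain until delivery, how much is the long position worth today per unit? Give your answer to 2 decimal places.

Current fair forward for the remaining 11 months: F = S·e^((r − q)·T), (r − q) = 0.0939 − 0.0443 = 0.0496
F = 32267.5 · e^(0.0496 × 11/12) = 32267.5 × 1.04651612 = 33768.4589
Value of long forward = (F − K)·e^(−rT) = (33768.4589 − 30811.4) · e^(−0.0939·11/12)
= 2957.0589 × 0.91752541 = 2713.18

2713.18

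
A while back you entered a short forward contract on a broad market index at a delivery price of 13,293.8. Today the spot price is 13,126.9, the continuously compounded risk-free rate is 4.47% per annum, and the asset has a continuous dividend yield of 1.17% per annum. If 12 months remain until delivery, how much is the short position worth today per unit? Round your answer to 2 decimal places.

-261.56

Current fair forward for the remaining 12 months: F = S·e^((r − q)·T), (r − q) = 0.0447 − 0.0117 = 0.0330
F = 13126.9 · e^(0.0330 × 12/12) = 13126.9 × 1.03355054 = 13567.3146
Value of long forward = (F − K)·e^(−rT) = (13567.3146 − 13293.8) · e^(−0.0447·12/12)
= 273.5146 × 0.95628432 = 261.56
Short position value = −(long value) = -261.56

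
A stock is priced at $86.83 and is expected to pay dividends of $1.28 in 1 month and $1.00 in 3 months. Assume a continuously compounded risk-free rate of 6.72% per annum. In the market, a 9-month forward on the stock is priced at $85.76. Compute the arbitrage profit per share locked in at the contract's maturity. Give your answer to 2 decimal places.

$3.19 per share

PV(dividends) I = 1.28·e^(−0.0672·1/12) + 1.00·e^(−0.0672·3/12) = 2.2562
Fair forward F* = (S − I)·e^(rT) = (86.83 − 2.2562)·e^0.050400 = 84.5738 × 1.051692 = 88.9456
Market $85.76 < fair 88.9456: forward underpriced → reverse cash-and-carry (short the stock, invest proceeds at r, pay the dividends, go long the forward).
Profit at T = |F_mkt − F*| = |85.76 − 88.9456| = $3.19 per share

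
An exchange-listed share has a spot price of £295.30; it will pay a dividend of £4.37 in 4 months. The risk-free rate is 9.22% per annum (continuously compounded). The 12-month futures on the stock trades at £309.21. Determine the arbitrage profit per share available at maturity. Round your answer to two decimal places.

£9.96 per share

PV(dividends) I = 4.37·e^(−0.0922·4/12) = 4.2377
Fair futures F* = (S − I)·e^(rT) = (295.30 − 4.2377)·e^0.092200 = 291.0623 × 1.096584 = 319.1743
Market £309.21 < fair 319.1743: forward underpriced → reverse cash-and-carry (short the stock, invest proceeds at r, pay the dividends, go long the forward).
Profit at T = |F_mkt − F*| = |309.21 − 319.1743| = £9.96 per share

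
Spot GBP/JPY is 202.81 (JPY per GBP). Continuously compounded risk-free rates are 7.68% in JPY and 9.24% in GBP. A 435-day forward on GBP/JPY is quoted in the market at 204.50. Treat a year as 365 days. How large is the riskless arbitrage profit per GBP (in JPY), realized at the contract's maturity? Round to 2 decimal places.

5.43 per GBP (in JPY)

Fair forward: F* = S·e^(carry·T), with carry = (r_JPY − r_GBP) = 0.0768 − 0.0924 = -0.0156
F* = 202.81 · e^(-0.0156 × 435/365) = 202.81 · e^-0.018592 = 202.81 × 0.981580 = 199.0742
Market 204.50 > fair 199.0742: forward overpriced → cash-and-carry (buy spot, short the forward).
At maturity, profit = |F_mkt − F*| = |204.50 − 199.0742| = 5.43 per GBP (in JPY)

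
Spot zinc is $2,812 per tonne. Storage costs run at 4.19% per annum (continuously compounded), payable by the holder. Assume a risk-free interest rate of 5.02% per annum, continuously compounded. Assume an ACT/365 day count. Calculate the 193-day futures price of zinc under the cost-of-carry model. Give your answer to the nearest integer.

Net carry = r + u − y = 0.0502 + 0.0419 − 0.0000 = 0.0921
F = S·e^((r+u−y)T) = 2812 · e^(0.0921 × 193/365) = 2812 · e^0.048699
= 2812 × 1.049904 = $2,952 per tonne

$2,952 per tonne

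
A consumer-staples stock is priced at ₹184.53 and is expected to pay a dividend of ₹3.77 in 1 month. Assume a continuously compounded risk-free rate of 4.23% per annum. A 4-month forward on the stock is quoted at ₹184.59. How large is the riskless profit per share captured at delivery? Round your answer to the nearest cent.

PV(dividends) I = 3.77·e^(−0.0423·1/12) = 3.7567
Fair forward F* = (S − I)·e^(rT) = (184.53 − 3.7567)·e^0.014100 = 180.7733 × 1.014200 = 183.3403
Market ₹184.59 > fair 183.3403: forward overpriced → cash-and-carry (borrow at r, buy the stock and collect the dividends, short the forward).
Profit at T = |F_mkt − F*| = |184.59 − 183.3403| = ₹1.25 per share

₹1.25 per share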